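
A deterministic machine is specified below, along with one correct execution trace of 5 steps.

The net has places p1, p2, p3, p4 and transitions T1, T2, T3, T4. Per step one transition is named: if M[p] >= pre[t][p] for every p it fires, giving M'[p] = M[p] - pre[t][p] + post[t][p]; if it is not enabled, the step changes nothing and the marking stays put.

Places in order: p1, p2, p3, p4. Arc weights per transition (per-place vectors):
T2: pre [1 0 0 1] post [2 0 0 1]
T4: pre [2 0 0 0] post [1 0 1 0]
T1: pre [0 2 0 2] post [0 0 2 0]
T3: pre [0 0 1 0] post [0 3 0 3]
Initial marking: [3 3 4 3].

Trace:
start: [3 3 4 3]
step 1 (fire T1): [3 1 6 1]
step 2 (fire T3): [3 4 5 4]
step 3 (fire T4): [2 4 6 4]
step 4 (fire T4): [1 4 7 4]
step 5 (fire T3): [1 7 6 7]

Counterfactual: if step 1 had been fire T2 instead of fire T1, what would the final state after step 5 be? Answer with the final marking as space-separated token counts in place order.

(re-executing from step 1 with the substitution; state before step 1: [3 3 4 3])
step 1 (fire T2): [4 3 4 3]
step 2 (fire T3): [4 6 3 6]
step 3 (fire T4): [3 6 4 6]
step 4 (fire T4): [2 6 5 6]
step 5 (fire T3): [2 9 4 9]

2 9 4 9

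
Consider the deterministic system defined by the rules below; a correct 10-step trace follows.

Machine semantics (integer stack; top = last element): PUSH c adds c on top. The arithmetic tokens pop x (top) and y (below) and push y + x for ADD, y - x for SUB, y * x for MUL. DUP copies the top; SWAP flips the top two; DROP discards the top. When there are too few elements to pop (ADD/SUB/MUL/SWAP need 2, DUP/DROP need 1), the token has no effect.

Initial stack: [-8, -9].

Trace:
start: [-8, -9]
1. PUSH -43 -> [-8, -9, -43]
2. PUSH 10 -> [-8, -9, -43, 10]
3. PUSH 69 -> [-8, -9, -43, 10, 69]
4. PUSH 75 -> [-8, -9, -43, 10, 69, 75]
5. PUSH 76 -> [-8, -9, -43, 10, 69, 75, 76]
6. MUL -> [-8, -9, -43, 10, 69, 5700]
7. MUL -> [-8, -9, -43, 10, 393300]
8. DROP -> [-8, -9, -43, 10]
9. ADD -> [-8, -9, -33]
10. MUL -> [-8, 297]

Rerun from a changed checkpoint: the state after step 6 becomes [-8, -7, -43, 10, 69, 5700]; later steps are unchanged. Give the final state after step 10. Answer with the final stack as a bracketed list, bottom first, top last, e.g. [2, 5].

[-8, 231]

state after step 6 := [-8, -7, -43, 10, 69, 5700]
7. MUL -> [-8, -7, -43, 10, 393300]
8. DROP -> [-8, -7, -43, 10]
9. ADD -> [-8, -7, -33]
10. MUL -> [-8, 231]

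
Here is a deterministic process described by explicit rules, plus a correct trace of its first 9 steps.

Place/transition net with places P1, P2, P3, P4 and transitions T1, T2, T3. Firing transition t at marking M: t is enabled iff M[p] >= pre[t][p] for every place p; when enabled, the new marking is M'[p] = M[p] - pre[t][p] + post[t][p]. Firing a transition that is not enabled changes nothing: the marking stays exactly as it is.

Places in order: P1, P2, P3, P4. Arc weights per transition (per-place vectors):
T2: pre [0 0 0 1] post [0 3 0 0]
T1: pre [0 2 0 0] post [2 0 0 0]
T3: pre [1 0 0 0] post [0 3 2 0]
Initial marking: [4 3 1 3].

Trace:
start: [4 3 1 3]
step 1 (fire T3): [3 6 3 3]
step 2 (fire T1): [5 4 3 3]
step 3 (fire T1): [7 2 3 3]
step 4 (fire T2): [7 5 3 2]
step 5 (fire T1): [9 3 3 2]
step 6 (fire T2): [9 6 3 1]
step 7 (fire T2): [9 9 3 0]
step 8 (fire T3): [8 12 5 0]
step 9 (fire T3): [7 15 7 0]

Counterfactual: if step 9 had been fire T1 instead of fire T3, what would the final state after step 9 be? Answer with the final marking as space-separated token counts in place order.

(re-executing from step 9 with the substitution; state before step 9: [8 12 5 0])
step 9 (fire T1): [10 10 5 0]

10 10 5 0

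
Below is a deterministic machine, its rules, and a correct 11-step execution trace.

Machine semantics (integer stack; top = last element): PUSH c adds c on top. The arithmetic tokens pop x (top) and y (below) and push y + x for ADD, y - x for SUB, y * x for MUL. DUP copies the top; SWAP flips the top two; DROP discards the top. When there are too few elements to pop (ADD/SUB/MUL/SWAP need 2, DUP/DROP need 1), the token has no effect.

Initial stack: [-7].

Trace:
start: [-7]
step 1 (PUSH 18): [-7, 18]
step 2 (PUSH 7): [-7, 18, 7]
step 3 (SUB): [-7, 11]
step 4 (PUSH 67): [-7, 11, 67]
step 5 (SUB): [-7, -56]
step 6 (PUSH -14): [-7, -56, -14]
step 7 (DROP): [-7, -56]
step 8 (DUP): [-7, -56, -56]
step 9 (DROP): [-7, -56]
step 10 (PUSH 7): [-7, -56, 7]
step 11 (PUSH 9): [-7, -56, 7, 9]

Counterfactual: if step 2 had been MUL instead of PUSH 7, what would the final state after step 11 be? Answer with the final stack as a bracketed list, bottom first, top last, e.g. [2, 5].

[-193, 7, 9]

(re-executing from step 2 with the substitution; state before step 2: [-7, 18])
step 2 (MUL): [-126]
step 3 (SUB): [-126]
step 4 (PUSH 67): [-126, 67]
step 5 (SUB): [-193]
step 6 (PUSH -14): [-193, -14]
step 7 (DROP): [-193]
step 8 (DUP): [-193, -193]
step 9 (DROP): [-193]
step 10 (PUSH 7): [-193, 7]
step 11 (PUSH 9): [-193, 7, 9]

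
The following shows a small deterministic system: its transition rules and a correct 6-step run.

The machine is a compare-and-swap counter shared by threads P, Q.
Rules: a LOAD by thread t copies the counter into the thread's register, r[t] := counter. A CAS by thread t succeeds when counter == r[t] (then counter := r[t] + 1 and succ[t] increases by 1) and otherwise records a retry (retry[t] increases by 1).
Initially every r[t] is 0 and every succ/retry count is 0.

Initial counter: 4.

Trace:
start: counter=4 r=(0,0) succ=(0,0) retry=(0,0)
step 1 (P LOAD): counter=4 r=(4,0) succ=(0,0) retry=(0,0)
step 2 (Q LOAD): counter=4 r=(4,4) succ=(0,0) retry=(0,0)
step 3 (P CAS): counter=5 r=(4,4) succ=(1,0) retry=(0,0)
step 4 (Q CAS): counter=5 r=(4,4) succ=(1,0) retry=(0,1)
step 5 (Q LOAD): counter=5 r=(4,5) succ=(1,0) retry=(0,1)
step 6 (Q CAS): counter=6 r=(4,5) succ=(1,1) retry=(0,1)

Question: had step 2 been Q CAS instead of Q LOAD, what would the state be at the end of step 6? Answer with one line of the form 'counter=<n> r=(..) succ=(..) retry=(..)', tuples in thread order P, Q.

counter=6 r=(4,5) succ=(1,1) retry=(0,2)

(re-executing from step 2 with the substitution; state before step 2: counter=4 r=(4,0) succ=(0,0) retry=(0,0))
step 2 (Q CAS): counter=4 r=(4,0) succ=(0,0) retry=(0,1)
step 3 (P CAS): counter=5 r=(4,0) succ=(1,0) retry=(0,1)
step 4 (Q CAS): counter=5 r=(4,0) succ=(1,0) retry=(0,2)
step 5 (Q LOAD): counter=5 r=(4,5) succ=(1,0) retry=(0,2)
step 6 (Q CAS): counter=6 r=(4,5) succ=(1,1) retry=(0,2)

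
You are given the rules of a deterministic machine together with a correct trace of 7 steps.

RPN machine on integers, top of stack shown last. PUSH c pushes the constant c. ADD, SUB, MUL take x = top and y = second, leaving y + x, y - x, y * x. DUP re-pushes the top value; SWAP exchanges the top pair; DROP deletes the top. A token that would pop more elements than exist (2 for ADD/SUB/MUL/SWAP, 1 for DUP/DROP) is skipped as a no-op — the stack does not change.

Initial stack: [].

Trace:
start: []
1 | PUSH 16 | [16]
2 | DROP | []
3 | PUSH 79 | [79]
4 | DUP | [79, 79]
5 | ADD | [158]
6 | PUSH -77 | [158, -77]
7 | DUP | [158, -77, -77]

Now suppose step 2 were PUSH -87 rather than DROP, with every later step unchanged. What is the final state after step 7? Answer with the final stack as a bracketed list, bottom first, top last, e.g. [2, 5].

[16, -87, 158, -77, -77]

(re-executing from step 2 with the substitution; state before step 2: [16])
2 | PUSH -87 | [16, -87]
3 | PUSH 79 | [16, -87, 79]
4 | DUP | [16, -87, 79, 79]
5 | ADD | [16, -87, 158]
6 | PUSH -77 | [16, -87, 158, -77]
7 | DUP | [16, -87, 158, -77, -77]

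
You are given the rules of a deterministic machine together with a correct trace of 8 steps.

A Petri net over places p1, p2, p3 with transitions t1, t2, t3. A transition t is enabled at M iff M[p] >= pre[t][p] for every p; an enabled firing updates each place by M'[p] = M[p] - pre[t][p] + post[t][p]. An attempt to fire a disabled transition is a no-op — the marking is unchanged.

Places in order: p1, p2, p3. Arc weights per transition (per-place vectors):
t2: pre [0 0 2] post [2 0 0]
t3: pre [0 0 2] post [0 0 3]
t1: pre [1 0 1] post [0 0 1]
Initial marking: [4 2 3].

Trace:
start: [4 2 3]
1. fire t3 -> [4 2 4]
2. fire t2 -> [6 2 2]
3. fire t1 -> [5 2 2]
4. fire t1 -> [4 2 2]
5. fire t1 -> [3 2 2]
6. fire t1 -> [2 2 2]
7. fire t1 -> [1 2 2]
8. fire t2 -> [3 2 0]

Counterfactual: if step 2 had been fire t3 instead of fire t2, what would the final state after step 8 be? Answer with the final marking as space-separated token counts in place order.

2 2 3

(re-executing from step 2 with the substitution; state before step 2: [4 2 4])
2. fire t3 -> [4 2 5]
3. fire t1 -> [3 2 5]
4. fire t1 -> [2 2 5]
5. fire t1 -> [1 2 5]
6. fire t1 -> [0 2 5]
7. fire t1 -> [0 2 5]
8. fire t2 -> [2 2 3]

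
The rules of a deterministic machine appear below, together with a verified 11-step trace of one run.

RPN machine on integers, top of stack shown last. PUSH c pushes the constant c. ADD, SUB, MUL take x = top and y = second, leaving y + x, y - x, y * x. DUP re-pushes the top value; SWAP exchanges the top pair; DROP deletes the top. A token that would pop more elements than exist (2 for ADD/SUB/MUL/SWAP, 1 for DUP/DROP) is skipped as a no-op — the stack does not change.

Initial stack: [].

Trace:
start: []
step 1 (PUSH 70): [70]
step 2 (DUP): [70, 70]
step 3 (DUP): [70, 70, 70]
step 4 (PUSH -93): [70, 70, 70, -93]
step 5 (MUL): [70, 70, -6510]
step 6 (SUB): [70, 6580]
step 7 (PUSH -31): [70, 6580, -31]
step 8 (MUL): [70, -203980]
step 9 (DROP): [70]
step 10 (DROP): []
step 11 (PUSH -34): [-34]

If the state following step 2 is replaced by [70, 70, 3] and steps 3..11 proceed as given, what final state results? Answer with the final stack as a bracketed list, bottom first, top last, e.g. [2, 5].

[70, -34]

state after step 2 := [70, 70, 3]
step 3 (DUP): [70, 70, 3, 3]
step 4 (PUSH -93): [70, 70, 3, 3, -93]
step 5 (MUL): [70, 70, 3, -279]
step 6 (SUB): [70, 70, 282]
step 7 (PUSH -31): [70, 70, 282, -31]
step 8 (MUL): [70, 70, -8742]
step 9 (DROP): [70, 70]
step 10 (DROP): [70]
step 11 (PUSH -34): [70, -34]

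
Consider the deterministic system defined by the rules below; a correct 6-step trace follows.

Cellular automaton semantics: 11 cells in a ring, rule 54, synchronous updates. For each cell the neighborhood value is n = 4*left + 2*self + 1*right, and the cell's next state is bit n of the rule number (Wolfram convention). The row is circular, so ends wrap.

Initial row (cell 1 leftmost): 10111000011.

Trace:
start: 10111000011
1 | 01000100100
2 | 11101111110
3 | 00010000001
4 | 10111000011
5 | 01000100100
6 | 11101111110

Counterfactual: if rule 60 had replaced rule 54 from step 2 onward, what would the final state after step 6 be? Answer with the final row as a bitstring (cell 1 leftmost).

(re-executing steps 2..6 under rule 60; state before step 2: 01000100100)
2 | 01100110110
3 | 01010101101
4 | 11111111011
5 | 00000000110
6 | 00000000101

00000000101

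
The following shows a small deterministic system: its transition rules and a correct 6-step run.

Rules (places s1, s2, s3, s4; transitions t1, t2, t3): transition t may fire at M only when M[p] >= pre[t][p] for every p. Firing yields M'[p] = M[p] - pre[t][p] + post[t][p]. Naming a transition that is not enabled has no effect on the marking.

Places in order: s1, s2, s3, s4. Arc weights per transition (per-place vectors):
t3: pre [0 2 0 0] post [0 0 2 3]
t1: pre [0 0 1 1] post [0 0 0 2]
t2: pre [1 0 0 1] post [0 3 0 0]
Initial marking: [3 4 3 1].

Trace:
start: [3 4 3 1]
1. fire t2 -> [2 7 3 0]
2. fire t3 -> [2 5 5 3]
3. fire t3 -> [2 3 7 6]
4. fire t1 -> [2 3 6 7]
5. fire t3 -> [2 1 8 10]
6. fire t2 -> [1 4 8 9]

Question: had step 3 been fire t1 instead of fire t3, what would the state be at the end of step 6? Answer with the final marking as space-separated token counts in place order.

(re-executing from step 3 with the substitution; state before step 3: [2 5 5 3])
3. fire t1 -> [2 5 4 4]
4. fire t1 -> [2 5 3 5]
5. fire t3 -> [2 3 5 8]
6. fire t2 -> [1 6 5 7]

1 6 5 7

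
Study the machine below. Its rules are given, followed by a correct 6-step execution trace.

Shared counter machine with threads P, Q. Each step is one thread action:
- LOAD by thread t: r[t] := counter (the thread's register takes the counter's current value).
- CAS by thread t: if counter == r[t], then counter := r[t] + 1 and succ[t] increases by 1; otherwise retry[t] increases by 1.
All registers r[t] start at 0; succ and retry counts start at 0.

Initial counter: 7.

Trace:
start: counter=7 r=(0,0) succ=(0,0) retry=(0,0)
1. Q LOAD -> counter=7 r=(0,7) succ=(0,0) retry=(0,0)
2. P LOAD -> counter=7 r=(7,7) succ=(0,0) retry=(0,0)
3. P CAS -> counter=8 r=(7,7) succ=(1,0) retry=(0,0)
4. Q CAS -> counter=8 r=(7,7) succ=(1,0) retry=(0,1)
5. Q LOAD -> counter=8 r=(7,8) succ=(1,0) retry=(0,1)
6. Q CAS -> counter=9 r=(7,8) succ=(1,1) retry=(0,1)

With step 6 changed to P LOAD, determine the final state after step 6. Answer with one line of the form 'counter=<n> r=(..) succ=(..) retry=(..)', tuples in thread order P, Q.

(re-executing from step 6 with the substitution; state before step 6: counter=8 r=(7,8) succ=(1,0) retry=(0,1))
6. P LOAD -> counter=8 r=(8,8) succ=(1,0) retry=(0,1)

counter=8 r=(8,8) succ=(1,0) retry=(0,1)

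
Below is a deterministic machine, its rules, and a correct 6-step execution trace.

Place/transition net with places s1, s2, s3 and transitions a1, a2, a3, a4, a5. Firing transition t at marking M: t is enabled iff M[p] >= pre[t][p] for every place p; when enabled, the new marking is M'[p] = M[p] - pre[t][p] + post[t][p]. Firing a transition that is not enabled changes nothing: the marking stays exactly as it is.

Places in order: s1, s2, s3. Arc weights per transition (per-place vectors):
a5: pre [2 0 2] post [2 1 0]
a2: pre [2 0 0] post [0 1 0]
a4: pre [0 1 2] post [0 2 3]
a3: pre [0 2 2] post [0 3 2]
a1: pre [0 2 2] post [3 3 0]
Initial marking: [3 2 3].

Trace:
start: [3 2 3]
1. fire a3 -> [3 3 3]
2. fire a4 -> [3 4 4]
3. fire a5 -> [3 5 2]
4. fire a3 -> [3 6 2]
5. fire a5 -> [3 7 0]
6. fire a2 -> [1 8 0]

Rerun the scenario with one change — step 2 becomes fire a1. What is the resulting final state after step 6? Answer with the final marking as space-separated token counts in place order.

4 5 1

(re-executing from step 2 with the substitution; state before step 2: [3 3 3])
2. fire a1 -> [6 4 1]
3. fire a5 -> [6 4 1]
4. fire a3 -> [6 4 1]
5. fire a5 -> [6 4 1]
6. fire a2 -> [4 5 1]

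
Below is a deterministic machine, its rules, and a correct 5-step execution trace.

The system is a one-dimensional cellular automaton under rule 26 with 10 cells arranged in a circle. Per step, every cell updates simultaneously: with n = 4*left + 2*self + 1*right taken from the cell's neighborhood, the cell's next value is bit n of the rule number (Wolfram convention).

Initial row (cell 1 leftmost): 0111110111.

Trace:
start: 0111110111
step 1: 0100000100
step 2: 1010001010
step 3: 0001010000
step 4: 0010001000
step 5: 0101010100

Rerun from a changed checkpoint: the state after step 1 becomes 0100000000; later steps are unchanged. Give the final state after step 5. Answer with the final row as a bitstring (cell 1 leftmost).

0000010100

state after step 1 := 0100000000
step 2: 1010000000
step 3: 0001000001
step 4: 1010100010
step 5: 0000010100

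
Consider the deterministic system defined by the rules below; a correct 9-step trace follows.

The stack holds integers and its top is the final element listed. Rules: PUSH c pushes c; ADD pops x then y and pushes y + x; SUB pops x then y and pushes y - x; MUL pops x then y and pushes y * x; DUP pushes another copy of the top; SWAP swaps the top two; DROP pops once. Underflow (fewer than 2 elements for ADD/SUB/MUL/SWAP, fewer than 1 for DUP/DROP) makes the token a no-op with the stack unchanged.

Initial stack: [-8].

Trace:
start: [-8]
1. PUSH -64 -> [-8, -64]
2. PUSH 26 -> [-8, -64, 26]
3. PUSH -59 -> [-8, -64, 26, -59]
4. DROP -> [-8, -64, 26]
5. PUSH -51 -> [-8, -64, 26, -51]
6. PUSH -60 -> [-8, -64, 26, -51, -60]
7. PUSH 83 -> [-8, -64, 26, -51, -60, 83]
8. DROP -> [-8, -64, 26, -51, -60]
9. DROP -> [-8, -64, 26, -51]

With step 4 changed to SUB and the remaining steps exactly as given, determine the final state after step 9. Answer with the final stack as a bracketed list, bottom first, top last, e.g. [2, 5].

[-8, -64, 85, -51]

(re-executing from step 4 with the substitution; state before step 4: [-8, -64, 26, -59])
4. SUB -> [-8, -64, 85]
5. PUSH -51 -> [-8, -64, 85, -51]
6. PUSH -60 -> [-8, -64, 85, -51, -60]
7. PUSH 83 -> [-8, -64, 85, -51, -60, 83]
8. DROP -> [-8, -64, 85, -51, -60]
9. DROP -> [-8, -64, 85, -51]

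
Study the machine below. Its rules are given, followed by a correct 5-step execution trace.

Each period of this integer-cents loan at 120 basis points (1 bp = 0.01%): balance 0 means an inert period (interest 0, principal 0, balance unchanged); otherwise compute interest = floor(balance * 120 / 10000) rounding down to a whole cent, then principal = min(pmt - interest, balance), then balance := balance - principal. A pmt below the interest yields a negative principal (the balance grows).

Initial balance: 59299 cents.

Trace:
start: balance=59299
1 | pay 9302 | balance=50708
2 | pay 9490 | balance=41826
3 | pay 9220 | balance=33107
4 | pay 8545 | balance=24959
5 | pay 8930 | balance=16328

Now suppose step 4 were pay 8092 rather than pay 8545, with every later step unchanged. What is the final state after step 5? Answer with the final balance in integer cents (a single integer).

16786

(re-executing from step 4 with the substitution; state before step 4: balance=33107)
4 | pay 8092 | balance=25412
5 | pay 8930 | balance=16786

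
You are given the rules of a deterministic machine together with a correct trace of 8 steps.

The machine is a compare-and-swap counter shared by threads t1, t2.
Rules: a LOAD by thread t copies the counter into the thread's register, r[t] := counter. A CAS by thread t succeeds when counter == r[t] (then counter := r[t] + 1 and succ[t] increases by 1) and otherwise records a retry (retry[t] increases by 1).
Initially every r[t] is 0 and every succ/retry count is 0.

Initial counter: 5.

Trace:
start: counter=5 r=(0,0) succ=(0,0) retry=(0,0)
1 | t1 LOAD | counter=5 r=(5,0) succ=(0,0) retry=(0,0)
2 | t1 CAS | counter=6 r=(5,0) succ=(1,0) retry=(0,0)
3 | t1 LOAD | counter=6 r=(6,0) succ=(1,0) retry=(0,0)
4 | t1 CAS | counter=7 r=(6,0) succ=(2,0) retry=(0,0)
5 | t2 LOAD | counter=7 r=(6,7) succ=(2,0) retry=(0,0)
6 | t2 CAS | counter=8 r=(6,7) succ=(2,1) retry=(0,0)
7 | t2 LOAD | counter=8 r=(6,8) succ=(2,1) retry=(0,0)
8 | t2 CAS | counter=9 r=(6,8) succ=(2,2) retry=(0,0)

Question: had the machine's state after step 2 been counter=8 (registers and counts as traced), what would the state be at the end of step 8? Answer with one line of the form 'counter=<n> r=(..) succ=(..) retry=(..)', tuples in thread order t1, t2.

counter=11 r=(8,10) succ=(2,2) retry=(0,0)

state after step 2 := counter=8 r=(5,0) succ=(1,0) retry=(0,0)
3 | t1 LOAD | counter=8 r=(8,0) succ=(1,0) retry=(0,0)
4 | t1 CAS | counter=9 r=(8,0) succ=(2,0) retry=(0,0)
5 | t2 LOAD | counter=9 r=(8,9) succ=(2,0) retry=(0,0)
6 | t2 CAS | counter=10 r=(8,9) succ=(2,1) retry=(0,0)
7 | t2 LOAD | counter=10 r=(8,10) succ=(2,1) retry=(0,0)
8 | t2 CAS | counter=11 r=(8,10) succ=(2,2) retry=(0,0)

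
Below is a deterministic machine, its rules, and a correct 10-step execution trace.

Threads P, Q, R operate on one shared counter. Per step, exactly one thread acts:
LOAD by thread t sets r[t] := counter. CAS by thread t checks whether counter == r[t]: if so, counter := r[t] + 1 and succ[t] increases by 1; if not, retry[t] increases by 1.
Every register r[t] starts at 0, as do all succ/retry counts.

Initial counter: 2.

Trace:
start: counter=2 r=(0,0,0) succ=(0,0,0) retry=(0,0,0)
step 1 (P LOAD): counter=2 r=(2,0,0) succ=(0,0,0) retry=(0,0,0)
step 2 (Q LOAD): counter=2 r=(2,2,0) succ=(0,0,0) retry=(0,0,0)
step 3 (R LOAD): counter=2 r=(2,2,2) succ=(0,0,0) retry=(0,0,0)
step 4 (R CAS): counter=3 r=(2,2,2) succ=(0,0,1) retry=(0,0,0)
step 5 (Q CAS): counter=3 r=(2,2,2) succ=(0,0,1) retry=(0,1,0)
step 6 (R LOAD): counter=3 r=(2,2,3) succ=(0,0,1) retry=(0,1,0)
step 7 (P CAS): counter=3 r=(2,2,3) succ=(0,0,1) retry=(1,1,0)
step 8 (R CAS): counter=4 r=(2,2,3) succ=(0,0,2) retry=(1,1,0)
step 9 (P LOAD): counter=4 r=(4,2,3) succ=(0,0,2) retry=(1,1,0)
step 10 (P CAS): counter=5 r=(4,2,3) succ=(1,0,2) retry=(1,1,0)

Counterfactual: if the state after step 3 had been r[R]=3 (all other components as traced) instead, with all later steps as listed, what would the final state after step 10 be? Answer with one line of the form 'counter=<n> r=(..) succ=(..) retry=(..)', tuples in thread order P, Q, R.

state after step 3 := counter=2 r=(2,2,3) succ=(0,0,0) retry=(0,0,0)
step 4 (R CAS): counter=2 r=(2,2,3) succ=(0,0,0) retry=(0,0,1)
step 5 (Q CAS): counter=3 r=(2,2,3) succ=(0,1,0) retry=(0,0,1)
step 6 (R LOAD): counter=3 r=(2,2,3) succ=(0,1,0) retry=(0,0,1)
step 7 (P CAS): counter=3 r=(2,2,3) succ=(0,1,0) retry=(1,0,1)
step 8 (R CAS): counter=4 r=(2,2,3) succ=(0,1,1) retry=(1,0,1)
step 9 (P LOAD): counter=4 r=(4,2,3) succ=(0,1,1) retry=(1,0,1)
step 10 (P CAS): counter=5 r=(4,2,3) succ=(1,1,1) retry=(1,0,1)

counter=5 r=(4,2,3) succ=(1,1,1) retry=(1,0,1)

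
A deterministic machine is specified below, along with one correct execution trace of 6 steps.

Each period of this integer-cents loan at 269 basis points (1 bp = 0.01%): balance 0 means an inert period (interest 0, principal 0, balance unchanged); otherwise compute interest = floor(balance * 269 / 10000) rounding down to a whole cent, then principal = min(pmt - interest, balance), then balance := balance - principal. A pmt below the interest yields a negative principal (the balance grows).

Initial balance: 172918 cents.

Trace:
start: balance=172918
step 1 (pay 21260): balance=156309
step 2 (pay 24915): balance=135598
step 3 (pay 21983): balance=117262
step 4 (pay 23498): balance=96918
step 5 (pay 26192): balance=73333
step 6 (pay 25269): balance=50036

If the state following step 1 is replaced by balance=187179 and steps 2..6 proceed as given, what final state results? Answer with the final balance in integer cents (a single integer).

state after step 1 := balance=187179
step 2 (pay 24915): balance=167299
step 3 (pay 21983): balance=149816
step 4 (pay 23498): balance=130348
step 5 (pay 26192): balance=107662
step 6 (pay 25269): balance=85289

85289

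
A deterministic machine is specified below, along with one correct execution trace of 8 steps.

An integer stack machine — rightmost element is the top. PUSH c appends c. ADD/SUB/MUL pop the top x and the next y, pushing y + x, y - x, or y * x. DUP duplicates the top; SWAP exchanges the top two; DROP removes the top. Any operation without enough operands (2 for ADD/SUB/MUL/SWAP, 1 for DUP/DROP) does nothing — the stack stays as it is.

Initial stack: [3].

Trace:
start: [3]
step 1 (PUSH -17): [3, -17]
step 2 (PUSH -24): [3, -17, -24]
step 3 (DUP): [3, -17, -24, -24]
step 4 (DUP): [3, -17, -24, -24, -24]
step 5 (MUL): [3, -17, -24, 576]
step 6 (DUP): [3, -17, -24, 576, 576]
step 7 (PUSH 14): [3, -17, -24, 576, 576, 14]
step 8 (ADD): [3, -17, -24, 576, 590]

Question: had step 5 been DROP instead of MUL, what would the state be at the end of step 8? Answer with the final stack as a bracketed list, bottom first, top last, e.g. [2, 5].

(re-executing from step 5 with the substitution; state before step 5: [3, -17, -24, -24, -24])
step 5 (DROP): [3, -17, -24, -24]
step 6 (DUP): [3, -17, -24, -24, -24]
step 7 (PUSH 14): [3, -17, -24, -24, -24, 14]
step 8 (ADD): [3, -17, -24, -24, -10]

[3, -17, -24, -24, -10]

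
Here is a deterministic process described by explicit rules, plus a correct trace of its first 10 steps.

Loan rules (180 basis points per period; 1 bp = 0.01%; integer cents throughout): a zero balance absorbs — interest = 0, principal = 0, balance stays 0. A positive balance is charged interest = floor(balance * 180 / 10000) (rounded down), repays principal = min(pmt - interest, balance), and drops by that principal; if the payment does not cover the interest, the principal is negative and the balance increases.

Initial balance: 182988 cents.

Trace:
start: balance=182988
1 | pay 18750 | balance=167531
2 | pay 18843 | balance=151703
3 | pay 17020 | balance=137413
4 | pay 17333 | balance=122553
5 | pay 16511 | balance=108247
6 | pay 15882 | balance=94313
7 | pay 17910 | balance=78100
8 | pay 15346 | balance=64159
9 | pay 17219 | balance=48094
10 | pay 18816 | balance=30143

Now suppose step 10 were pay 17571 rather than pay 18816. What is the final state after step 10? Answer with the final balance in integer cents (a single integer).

(re-executing from step 10 with the substitution; state before step 10: balance=48094)
10 | pay 17571 | balance=31388

31388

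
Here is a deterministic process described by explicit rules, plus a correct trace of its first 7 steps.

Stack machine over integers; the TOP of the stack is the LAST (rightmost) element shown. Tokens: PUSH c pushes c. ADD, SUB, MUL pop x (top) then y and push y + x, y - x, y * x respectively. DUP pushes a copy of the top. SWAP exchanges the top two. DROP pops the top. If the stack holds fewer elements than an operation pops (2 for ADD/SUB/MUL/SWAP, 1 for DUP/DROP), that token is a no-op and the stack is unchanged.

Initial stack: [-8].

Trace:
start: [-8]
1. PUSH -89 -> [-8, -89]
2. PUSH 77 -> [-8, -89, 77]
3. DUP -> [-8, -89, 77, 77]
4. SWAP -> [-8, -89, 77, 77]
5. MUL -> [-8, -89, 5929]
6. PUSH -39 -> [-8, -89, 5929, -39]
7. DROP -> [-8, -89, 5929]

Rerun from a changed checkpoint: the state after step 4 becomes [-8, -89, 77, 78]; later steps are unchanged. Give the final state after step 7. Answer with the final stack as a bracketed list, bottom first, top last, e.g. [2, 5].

state after step 4 := [-8, -89, 77, 78]
5. MUL -> [-8, -89, 6006]
6. PUSH -39 -> [-8, -89, 6006, -39]
7. DROP -> [-8, -89, 6006]

[-8, -89, 6006]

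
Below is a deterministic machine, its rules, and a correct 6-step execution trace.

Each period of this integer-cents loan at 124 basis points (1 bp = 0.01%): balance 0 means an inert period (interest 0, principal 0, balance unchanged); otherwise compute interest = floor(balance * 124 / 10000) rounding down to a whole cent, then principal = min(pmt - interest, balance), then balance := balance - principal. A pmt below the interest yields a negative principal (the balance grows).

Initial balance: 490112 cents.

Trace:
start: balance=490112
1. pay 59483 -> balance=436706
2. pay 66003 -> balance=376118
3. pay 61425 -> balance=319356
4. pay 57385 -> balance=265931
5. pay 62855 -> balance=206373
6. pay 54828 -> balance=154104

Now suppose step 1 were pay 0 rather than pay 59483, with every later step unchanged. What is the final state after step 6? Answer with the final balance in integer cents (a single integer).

217366

(re-executing from step 1 with the substitution; state before step 1: balance=490112)
1. pay 0 -> balance=496189
2. pay 66003 -> balance=436338
3. pay 61425 -> balance=380323
4. pay 57385 -> balance=327654
5. pay 62855 -> balance=268861
6. pay 54828 -> balance=217366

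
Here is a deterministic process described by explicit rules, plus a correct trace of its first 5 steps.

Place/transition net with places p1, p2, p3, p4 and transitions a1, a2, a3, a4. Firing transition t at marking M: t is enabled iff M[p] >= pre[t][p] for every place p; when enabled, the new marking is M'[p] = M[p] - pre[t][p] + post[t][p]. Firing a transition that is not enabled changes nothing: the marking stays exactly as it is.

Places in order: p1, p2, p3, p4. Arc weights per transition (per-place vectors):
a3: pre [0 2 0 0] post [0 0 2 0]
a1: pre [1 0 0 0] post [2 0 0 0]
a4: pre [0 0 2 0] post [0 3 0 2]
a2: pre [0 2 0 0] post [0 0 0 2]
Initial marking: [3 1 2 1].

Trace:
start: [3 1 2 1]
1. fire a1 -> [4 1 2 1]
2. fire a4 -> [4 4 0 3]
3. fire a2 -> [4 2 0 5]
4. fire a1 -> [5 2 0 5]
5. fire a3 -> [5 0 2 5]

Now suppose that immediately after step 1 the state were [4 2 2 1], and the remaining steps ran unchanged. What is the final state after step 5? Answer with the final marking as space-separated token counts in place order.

state after step 1 := [4 2 2 1]
2. fire a4 -> [4 5 0 3]
3. fire a2 -> [4 3 0 5]
4. fire a1 -> [5 3 0 5]
5. fire a3 -> [5 1 2 5]

5 1 2 5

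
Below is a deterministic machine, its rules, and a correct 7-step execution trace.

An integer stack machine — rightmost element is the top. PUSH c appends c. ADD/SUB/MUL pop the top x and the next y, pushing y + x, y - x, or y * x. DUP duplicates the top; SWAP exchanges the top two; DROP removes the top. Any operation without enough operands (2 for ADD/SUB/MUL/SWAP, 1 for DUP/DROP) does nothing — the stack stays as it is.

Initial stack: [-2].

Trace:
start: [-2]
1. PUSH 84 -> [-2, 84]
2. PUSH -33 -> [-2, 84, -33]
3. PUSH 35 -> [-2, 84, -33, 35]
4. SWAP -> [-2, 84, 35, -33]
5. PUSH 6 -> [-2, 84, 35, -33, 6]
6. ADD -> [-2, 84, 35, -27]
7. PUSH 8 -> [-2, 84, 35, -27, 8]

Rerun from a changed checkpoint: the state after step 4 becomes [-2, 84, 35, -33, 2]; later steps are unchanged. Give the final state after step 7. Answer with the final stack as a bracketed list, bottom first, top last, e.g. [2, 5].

state after step 4 := [-2, 84, 35, -33, 2]
5. PUSH 6 -> [-2, 84, 35, -33, 2, 6]
6. ADD -> [-2, 84, 35, -33, 8]
7. PUSH 8 -> [-2, 84, 35, -33, 8, 8]

[-2, 84, 35, -33, 8, 8]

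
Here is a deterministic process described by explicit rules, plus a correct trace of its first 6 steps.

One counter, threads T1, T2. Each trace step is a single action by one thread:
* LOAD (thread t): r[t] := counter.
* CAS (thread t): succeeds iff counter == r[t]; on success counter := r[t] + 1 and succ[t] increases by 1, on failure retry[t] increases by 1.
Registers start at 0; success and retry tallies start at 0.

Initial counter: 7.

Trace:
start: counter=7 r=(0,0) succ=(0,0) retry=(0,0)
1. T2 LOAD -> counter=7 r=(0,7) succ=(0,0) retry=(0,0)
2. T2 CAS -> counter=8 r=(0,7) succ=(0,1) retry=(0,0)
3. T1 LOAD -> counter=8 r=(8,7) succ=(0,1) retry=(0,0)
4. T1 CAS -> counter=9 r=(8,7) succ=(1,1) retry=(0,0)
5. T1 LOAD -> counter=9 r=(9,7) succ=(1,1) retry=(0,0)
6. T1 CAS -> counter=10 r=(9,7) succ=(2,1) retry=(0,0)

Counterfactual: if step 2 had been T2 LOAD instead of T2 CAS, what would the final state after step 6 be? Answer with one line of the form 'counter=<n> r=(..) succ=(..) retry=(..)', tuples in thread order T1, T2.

counter=9 r=(8,7) succ=(2,0) retry=(0,0)

(re-executing from step 2 with the substitution; state before step 2: counter=7 r=(0,7) succ=(0,0) retry=(0,0))
2. T2 LOAD -> counter=7 r=(0,7) succ=(0,0) retry=(0,0)
3. T1 LOAD -> counter=7 r=(7,7) succ=(0,0) retry=(0,0)
4. T1 CAS -> counter=8 r=(7,7) succ=(1,0) retry=(0,0)
5. T1 LOAD -> counter=8 r=(8,7) succ=(1,0) retry=(0,0)
6. T1 CAS -> counter=9 r=(8,7) succ=(2,0) retry=(0,0)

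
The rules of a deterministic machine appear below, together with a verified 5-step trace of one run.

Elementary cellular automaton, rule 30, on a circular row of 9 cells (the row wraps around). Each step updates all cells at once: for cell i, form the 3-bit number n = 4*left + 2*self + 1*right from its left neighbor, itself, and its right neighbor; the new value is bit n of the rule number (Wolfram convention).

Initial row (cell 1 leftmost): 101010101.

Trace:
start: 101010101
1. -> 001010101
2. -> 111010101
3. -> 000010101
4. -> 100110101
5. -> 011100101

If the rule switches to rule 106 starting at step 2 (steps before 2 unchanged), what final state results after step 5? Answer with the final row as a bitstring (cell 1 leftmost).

(re-executing steps 2..5 under rule 106; state before step 2: 001010101)
2. -> 010101010
3. -> 101010100
4. -> 010101001
5. -> 101010010

101010010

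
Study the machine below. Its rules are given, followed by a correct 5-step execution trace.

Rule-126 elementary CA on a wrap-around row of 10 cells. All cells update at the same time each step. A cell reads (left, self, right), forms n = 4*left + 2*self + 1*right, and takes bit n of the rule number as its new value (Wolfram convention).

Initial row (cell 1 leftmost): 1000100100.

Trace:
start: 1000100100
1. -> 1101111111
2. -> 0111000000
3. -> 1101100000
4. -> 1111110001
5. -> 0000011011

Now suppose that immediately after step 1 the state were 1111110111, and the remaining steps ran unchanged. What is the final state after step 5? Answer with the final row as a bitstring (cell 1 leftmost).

state after step 1 := 1111110111
2. -> 0000011100
3. -> 0000110110
4. -> 0001111111
5. -> 1011000001

1011000001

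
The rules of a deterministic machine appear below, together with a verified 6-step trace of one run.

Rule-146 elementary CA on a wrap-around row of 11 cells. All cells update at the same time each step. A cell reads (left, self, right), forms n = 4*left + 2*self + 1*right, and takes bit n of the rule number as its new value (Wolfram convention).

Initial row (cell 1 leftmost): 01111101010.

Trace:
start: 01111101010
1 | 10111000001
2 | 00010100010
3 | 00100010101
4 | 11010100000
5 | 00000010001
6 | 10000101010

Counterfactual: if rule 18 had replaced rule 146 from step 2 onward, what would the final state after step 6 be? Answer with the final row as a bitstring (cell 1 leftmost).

00000100010

(re-executing steps 2..6 under rule 18; state before step 2: 10111000001)
2 | 00000100010
3 | 00001010101
4 | 10010000000
5 | 01101000001
6 | 00000100010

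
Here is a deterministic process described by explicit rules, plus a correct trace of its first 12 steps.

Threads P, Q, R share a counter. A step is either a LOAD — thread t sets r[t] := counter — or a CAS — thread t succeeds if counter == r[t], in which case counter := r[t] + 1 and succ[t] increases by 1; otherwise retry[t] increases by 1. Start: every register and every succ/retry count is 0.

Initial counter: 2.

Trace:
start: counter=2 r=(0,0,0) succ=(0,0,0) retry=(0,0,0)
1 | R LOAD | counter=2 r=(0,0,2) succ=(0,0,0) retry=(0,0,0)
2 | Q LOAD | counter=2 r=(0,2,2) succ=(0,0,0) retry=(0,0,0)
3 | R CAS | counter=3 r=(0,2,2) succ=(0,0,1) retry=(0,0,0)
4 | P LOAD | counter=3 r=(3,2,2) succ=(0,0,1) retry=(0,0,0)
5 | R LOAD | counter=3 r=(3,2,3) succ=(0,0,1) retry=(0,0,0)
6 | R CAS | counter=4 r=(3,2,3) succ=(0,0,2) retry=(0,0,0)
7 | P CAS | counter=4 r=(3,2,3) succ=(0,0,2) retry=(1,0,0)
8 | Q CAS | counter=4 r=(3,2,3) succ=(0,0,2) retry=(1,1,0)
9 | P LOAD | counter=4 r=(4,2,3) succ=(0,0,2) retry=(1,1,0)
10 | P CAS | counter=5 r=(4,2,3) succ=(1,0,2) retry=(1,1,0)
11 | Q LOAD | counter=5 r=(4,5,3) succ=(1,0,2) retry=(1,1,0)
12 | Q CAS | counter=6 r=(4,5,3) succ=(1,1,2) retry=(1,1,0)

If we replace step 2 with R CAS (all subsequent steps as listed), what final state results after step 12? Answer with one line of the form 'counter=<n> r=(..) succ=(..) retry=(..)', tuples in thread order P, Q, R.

(re-executing from step 2 with the substitution; state before step 2: counter=2 r=(0,0,2) succ=(0,0,0) retry=(0,0,0))
2 | R CAS | counter=3 r=(0,0,2) succ=(0,0,1) retry=(0,0,0)
3 | R CAS | counter=3 r=(0,0,2) succ=(0,0,1) retry=(0,0,1)
4 | P LOAD | counter=3 r=(3,0,2) succ=(0,0,1) retry=(0,0,1)
5 | R LOAD | counter=3 r=(3,0,3) succ=(0,0,1) retry=(0,0,1)
6 | R CAS | counter=4 r=(3,0,3) succ=(0,0,2) retry=(0,0,1)
7 | P CAS | counter=4 r=(3,0,3) succ=(0,0,2) retry=(1,0,1)
8 | Q CAS | counter=4 r=(3,0,3) succ=(0,0,2) retry=(1,1,1)
9 | P LOAD | counter=4 r=(4,0,3) succ=(0,0,2) retry=(1,1,1)
10 | P CAS | counter=5 r=(4,0,3) succ=(1,0,2) retry=(1,1,1)
11 | Q LOAD | counter=5 r=(4,5,3) succ=(1,0,2) retry=(1,1,1)
12 | Q CAS | counter=6 r=(4,5,3) succ=(1,1,2) retry=(1,1,1)

counter=6 r=(4,5,3) succ=(1,1,2) retry=(1,1,1)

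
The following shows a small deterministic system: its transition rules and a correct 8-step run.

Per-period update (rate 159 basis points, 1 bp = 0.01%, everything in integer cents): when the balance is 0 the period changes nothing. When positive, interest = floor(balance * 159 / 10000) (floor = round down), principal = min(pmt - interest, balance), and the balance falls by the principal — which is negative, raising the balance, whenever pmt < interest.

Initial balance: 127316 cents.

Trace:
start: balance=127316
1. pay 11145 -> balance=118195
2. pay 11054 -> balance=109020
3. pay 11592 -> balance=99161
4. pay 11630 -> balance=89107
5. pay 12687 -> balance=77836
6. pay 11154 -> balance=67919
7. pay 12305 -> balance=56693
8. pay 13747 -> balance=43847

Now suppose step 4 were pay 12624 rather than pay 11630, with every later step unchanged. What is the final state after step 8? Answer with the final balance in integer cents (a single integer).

(re-executing from step 4 with the substitution; state before step 4: balance=99161)
4. pay 12624 -> balance=88113
5. pay 12687 -> balance=76826
6. pay 11154 -> balance=66893
7. pay 12305 -> balance=55651
8. pay 13747 -> balance=42788

42788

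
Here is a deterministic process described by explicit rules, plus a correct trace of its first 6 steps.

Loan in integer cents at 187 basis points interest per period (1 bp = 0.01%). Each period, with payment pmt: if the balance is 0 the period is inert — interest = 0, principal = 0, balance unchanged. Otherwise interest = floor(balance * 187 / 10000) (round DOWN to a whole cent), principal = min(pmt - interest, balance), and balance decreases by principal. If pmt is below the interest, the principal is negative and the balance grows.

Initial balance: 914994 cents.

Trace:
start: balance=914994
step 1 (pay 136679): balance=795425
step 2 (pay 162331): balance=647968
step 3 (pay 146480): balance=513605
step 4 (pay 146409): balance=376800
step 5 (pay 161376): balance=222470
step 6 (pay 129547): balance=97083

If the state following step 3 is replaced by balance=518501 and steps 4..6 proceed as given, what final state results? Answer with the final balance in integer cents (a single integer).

state after step 3 := balance=518501
step 4 (pay 146409): balance=381787
step 5 (pay 161376): balance=227550
step 6 (pay 129547): balance=102258

102258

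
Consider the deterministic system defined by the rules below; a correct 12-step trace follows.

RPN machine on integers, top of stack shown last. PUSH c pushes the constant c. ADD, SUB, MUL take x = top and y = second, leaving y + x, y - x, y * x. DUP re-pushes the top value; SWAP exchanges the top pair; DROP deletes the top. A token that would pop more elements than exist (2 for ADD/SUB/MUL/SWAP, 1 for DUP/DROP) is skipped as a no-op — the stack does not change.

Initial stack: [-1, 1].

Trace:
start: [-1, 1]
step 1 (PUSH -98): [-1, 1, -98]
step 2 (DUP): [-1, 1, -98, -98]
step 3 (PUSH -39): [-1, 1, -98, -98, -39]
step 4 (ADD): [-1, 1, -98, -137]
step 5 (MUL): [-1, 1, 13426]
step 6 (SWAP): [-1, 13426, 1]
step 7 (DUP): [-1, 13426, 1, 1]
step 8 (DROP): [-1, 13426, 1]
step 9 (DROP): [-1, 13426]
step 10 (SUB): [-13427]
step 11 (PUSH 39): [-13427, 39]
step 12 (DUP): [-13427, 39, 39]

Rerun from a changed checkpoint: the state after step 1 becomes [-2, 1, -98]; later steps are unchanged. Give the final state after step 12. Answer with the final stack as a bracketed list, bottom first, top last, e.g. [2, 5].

[-13428, 39, 39]

state after step 1 := [-2, 1, -98]
step 2 (DUP): [-2, 1, -98, -98]
step 3 (PUSH -39): [-2, 1, -98, -98, -39]
step 4 (ADD): [-2, 1, -98, -137]
step 5 (MUL): [-2, 1, 13426]
step 6 (SWAP): [-2, 13426, 1]
step 7 (DUP): [-2, 13426, 1, 1]
step 8 (DROP): [-2, 13426, 1]
step 9 (DROP): [-2, 13426]
step 10 (SUB): [-13428]
step 11 (PUSH 39): [-13428, 39]
step 12 (DUP): [-13428, 39, 39]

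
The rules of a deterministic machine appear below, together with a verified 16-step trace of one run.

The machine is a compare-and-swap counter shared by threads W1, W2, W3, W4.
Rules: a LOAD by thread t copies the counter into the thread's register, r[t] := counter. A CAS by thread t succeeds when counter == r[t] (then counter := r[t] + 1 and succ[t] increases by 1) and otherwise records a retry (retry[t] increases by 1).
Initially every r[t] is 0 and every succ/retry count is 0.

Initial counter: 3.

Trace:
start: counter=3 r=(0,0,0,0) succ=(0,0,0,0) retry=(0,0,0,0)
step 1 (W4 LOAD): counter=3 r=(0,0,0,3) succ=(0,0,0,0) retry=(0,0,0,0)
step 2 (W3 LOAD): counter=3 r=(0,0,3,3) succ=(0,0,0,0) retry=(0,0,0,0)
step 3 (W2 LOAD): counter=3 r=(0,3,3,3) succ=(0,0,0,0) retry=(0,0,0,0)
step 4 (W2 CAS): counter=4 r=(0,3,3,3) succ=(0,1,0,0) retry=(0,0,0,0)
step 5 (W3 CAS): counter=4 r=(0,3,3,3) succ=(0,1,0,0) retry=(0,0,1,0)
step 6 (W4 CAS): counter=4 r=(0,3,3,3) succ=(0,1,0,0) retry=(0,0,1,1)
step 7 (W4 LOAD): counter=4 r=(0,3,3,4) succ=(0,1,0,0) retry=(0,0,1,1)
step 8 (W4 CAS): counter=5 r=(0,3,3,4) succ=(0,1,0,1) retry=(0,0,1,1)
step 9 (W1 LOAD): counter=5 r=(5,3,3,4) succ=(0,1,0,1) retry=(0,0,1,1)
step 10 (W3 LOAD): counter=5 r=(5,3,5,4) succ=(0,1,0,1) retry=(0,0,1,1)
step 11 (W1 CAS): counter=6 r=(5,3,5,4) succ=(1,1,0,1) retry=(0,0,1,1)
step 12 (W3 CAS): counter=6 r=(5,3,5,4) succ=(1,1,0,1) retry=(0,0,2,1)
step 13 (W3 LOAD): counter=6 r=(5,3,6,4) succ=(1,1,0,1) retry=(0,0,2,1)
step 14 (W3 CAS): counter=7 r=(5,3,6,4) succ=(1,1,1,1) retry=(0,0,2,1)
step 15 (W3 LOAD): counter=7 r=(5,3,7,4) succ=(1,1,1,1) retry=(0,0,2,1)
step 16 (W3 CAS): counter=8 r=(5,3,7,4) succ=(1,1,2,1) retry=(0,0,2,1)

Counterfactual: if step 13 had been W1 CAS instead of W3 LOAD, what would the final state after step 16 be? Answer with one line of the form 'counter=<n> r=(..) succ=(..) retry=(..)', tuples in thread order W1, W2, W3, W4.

counter=7 r=(5,3,6,4) succ=(1,1,1,1) retry=(1,0,3,1)

(re-executing from step 13 with the substitution; state before step 13: counter=6 r=(5,3,5,4) succ=(1,1,0,1) retry=(0,0,2,1))
step 13 (W1 CAS): counter=6 r=(5,3,5,4) succ=(1,1,0,1) retry=(1,0,2,1)
step 14 (W3 CAS): counter=6 r=(5,3,5,4) succ=(1,1,0,1) retry=(1,0,3,1)
step 15 (W3 LOAD): counter=6 r=(5,3,6,4) succ=(1,1,0,1) retry=(1,0,3,1)
step 16 (W3 CAS): counter=7 r=(5,3,6,4) succ=(1,1,1,1) retry=(1,0,3,1)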